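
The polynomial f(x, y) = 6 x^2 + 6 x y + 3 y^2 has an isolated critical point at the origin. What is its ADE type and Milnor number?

The Hessian of f at 0 has rank 2. Corank 0: nondegenerate Morse point, so A_1.

Type A_1, Milnor number mu = 1.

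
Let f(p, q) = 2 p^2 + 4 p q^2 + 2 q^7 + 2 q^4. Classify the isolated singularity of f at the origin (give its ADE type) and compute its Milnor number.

The Hessian of f at 0 has rank 1. Corank 1: A-series; mu = 6 gives A_6.

Type A_6, Milnor number mu = 6.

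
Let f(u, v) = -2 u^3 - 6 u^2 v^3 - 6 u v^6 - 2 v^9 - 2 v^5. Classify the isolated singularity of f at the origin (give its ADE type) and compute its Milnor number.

Type E_8, Milnor number mu = 8.

The Hessian of f at 0 is [[0, 0], [0, 0]] with rank 0, so corank 2. A Groebner basis of the Jacobian ideal J(f) in C{u,v} is {u^2/2 + u*v^3, v^4, u^3, u^2*v}; counting standard monomials gives mu = 8. Corank 2; j^3 = -2*u^3 is a perfect cube, so E-series; the 5-jet and mu = 8 give E_8.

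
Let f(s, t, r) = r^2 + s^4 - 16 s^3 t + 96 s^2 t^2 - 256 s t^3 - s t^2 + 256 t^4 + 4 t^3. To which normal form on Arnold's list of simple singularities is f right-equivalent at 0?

D_5

The Hessian of f at 0 has rank 1. Corank 2; j^3 = -t^2*(s - 4*t) has shape L^2 M (L != M), so D-series; mu = 5 gives D_5.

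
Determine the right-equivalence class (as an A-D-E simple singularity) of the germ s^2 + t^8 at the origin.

A_{7}

The Hessian of f at 0 is [[2, 0], [0, 0]] with rank 1, so corank 1. A Groebner basis of the Jacobian ideal J(f) in C{s,t} is {t^7, s}; counting standard monomials gives mu = 7. Corank 1: A-series; mu = 7 gives A_7.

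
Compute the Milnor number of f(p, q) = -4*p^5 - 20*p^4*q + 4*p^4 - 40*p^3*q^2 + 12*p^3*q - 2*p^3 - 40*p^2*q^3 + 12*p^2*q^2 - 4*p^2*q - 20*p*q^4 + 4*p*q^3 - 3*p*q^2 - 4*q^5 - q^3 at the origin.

4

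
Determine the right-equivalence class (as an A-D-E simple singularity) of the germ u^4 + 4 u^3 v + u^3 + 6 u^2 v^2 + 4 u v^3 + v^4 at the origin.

E_6

The Hessian of f at 0 has rank 0. Corank 2; j^3 = u^3 is a perfect cube, so E-series; the 4-jet and mu = 6 give E_6.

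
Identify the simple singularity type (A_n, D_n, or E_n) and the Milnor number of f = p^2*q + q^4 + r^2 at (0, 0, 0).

Type D_5, Milnor number mu = 5.

The Hessian of f at 0 is [[0, 0, 0], [0, 0, 0], [0, 0, 2]] with rank 1, so corank 2. A Groebner basis of the Jacobian ideal J(f) in C{p,q,r} is {p^3, p^2/4 + q^3, p*q, r}; counting standard monomials gives mu = 5. Corank 2; j^3 = p^2*q has shape L^2 M (L != M), so D-series; mu = 5 gives D_5.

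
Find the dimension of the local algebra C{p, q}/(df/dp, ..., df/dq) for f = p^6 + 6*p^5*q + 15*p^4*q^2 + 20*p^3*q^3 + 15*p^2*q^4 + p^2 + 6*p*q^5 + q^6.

5

The Hessian of f at 0 is [[2, 0], [0, 0]] with rank 1, so corank 1. A Groebner basis of the Jacobian ideal J(f) in C{p,q} is {q^5, p}; counting standard monomials gives mu = 5. Corank 1: A-series; mu = 5 gives A_5.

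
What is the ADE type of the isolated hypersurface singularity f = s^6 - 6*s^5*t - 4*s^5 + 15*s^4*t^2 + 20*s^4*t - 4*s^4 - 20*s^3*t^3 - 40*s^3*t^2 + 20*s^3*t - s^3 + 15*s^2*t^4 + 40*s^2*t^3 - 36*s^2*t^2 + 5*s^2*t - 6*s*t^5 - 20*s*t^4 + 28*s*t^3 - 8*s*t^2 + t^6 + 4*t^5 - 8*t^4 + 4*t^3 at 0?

D7

The Hessian of f at 0 has rank 0. Corank 2; j^3 = -(s - 2*t)^2*(s - t) has shape L^2 M (L != M), so D-series; mu = 7 gives D_7.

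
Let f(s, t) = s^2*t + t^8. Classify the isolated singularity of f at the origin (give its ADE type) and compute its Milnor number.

The Hessian of f at 0 has rank 0. Corank 2; j^3 = s^2*t has shape L^2 M (L != M), so D-series; mu = 9 gives D_9.

Type D_9, Milnor number mu = 9.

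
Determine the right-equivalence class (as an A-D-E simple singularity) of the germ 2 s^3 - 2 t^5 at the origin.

E_8

The Hessian of f at 0 is [[0, 0], [0, 0]] with rank 0, so corank 2. A Groebner basis of the Jacobian ideal J(f) in C{s,t} is {t^4, s^2}; counting standard monomials gives mu = 8. Corank 2; j^3 = 2*s^3 is a perfect cube, so E-series; the 5-jet and mu = 8 give E_8.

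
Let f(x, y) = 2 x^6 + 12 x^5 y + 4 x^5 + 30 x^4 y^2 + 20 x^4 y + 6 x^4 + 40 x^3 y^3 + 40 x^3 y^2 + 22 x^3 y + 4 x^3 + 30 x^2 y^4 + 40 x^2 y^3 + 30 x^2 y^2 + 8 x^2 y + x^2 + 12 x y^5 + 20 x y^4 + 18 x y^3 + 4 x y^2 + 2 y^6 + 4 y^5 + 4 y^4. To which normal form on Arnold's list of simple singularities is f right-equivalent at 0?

The Hessian of f at 0 has rank 1. Corank 1: A-series; mu = 5 gives A_5.

A_{5}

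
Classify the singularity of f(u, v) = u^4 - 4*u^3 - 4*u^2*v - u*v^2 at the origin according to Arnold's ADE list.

The Hessian of f at 0 is [[0, 0], [0, 0]] with rank 0, so corank 2. A Groebner basis of the Jacobian ideal J(f) in C{u,v} is {u*v^2 - 2*u*v - v^2, 4*u*v + v^3 + 2*v^2, u^2 + u*v/2}; counting standard monomials gives mu = 5. Corank 2; j^3 = -u*(2*u + v)^2 has shape L^2 M (L != M), so D-series; mu = 5 gives D_5.

D_{5}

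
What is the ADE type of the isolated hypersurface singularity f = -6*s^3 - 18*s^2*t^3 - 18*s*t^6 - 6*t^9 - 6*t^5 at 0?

E_8

The Hessian of f at 0 has rank 0. Corank 2; j^3 = -6*s^3 is a perfect cube, so E-series; the 5-jet and mu = 8 give E_8.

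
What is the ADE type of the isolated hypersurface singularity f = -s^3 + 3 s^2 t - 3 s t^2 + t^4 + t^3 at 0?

The Hessian of f at 0 has rank 0. Corank 2; j^3 = -(s - t)^3 is a perfect cube, so E-series; the 4-jet and mu = 6 give E_6.

E_{6}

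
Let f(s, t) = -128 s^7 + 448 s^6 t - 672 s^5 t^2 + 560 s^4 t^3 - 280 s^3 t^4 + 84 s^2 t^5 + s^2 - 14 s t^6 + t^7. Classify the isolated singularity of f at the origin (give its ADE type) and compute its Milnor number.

The Hessian of f at 0 is [[2, 0], [0, 0]] with rank 1, so corank 1. A Groebner basis of the Jacobian ideal J(f) in C{s,t} is {t^6, s}; counting standard monomials gives mu = 6. Corank 1: A-series; mu = 6 gives A_6.

Type A6, Milnor number mu = 6.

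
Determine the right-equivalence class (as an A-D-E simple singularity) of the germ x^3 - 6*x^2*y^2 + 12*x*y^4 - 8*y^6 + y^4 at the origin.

E_6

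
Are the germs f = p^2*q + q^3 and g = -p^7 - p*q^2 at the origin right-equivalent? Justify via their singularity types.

No.

The Hessian of f at 0 has rank 0. Corank 2; j^3 = q*(p^2 + q^2) splits into three distinct lines over C (the quadratic factor has nonzero discriminant), so D_4. The Hessian of g at 0 has rank 0. Corank 2; j^3 = -p*q^2 has shape L^2 M (L != M), so D-series; mu = 8 gives D_8. f is D_4 but g is D_8, hence not right-equivalent.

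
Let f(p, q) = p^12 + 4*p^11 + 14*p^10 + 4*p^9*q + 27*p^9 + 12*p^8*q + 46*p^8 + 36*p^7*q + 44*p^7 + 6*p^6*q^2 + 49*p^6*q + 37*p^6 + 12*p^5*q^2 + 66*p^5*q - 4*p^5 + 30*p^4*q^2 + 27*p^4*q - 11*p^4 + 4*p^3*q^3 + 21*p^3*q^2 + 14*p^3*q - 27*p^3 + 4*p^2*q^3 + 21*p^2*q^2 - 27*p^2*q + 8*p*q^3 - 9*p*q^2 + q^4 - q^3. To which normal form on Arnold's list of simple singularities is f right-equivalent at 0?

E_6

The Hessian of f at 0 has rank 0. Corank 2; j^3 = -(3*p + q)^3 is a perfect cube, so E-series; the 4-jet and mu = 6 give E_6.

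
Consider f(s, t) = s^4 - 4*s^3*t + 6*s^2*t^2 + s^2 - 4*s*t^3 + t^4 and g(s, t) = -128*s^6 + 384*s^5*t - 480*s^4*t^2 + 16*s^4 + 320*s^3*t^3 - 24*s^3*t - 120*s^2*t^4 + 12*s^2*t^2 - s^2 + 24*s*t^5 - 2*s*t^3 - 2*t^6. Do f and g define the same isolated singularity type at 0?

No.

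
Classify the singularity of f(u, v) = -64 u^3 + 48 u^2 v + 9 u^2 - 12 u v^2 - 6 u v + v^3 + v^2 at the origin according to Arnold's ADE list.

A2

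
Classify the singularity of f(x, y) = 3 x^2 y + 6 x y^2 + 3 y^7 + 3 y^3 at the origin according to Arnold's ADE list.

D_8

The Hessian of f at 0 has rank 0. Corank 2; j^3 = 3*y*(x + y)^2 has shape L^2 M (L != M), so D-series; mu = 8 gives D_8.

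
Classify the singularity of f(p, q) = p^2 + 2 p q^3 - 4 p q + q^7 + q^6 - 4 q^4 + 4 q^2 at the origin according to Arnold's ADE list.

A6

The Hessian of f at 0 is [[2, -4], [-4, 8]] with rank 1, so corank 1. A Groebner basis of the Jacobian ideal J(f) in C{p,q} is {p + q^3 - 2*q, p^2 - 4*p*q + 4*q^2}; counting standard monomials gives mu = 6. Corank 1: A-series; mu = 6 gives A_6.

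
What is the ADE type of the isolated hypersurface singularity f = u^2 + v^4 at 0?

The Hessian of f at 0 has rank 1. Corank 1: A-series; mu = 3 gives A_3.

A3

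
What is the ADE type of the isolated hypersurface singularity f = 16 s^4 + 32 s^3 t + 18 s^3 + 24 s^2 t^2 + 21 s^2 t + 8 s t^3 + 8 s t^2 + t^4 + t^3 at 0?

D_5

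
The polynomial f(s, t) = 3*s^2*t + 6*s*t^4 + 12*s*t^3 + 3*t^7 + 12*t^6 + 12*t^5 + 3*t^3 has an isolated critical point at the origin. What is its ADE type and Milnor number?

Type D_4, Milnor number mu = 4.

The Hessian of f at 0 has rank 0. Corank 2; j^3 = 3*t*(s^2 + t^2) splits into three distinct lines over C (the quadratic factor has nonzero discriminant), so D_4.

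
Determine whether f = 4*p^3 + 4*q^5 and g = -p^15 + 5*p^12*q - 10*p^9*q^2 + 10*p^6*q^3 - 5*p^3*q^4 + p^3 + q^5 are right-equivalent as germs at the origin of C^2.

Yes.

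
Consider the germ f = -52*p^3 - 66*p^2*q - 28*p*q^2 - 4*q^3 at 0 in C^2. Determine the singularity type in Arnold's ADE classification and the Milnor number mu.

The Hessian of f at 0 has rank 0. Corank 2; j^3 = -2*(2*p + q)*(13*p^2 + 10*p*q + 2*q^2) splits into three distinct lines over C (the quadratic factor has nonzero discriminant), so D_4.

Type D_{4}, Milnor number mu = 4.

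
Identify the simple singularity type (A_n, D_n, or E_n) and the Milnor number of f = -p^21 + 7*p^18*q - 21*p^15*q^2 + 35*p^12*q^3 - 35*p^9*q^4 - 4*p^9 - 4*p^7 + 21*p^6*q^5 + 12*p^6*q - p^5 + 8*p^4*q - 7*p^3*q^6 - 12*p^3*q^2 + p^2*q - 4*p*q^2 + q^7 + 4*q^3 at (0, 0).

Type D_8, Milnor number mu = 8.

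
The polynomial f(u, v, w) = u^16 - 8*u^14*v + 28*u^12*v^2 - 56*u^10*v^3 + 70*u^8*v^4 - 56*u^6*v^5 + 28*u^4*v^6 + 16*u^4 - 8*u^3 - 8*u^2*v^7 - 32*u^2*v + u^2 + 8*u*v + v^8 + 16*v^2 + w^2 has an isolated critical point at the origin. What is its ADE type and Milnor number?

The Hessian of f at 0 is [[2, 8, 0], [8, 32, 0], [0, 0, 2]] with rank 2, so corank 1. A Groebner basis of the Jacobian ideal J(f) in C{u,v,w} is {u*v^3 + 3*u*v^2/8 + 5*u*v/256 + u/4096 + 3*v^3/4 + v^2/16 + v/1024, -7*u*v^2/32 - 7*u*v/512 - 3*u/16384 + v^4 - 3*v^3/8 - 11*v^2/256 - 3*v/4096, u^2 - u/4 - v, w}; counting standard monomials gives mu = 7. Corank 1: A-series; mu = 7 gives A_7.

Type A_7, Milnor number mu = 7.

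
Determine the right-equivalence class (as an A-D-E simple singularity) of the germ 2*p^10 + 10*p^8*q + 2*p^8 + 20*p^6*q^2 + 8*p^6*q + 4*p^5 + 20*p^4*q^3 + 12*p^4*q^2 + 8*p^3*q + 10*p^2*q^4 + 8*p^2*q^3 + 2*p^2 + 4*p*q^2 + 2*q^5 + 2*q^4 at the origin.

A4

The Hessian of f at 0 has rank 1. Corank 1: A-series; mu = 4 gives A_4.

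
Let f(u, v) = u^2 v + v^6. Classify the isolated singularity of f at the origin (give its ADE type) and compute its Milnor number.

Type D7, Milnor number mu = 7.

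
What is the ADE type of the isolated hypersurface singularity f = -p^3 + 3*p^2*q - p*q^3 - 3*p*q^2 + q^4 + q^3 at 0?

E7

The Hessian of f at 0 has rank 0. Corank 2; j^3 = -(p - q)^3 is a perfect cube, so E-series; the 4-jet and mu = 7 give E_7.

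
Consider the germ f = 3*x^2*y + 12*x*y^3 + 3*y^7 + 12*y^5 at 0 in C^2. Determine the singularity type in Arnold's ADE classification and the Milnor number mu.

The Hessian of f at 0 has rank 0. Corank 2; j^3 = 3*x^2*y has shape L^2 M (L != M), so D-series; mu = 8 gives D_8.

Type D_8, Milnor number mu = 8.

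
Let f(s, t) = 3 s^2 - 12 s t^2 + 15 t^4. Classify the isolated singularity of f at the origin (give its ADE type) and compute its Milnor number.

Type A_3, Milnor number mu = 3.

The Hessian of f at 0 is [[6, 0], [0, 0]] with rank 1, so corank 1. A Groebner basis of the Jacobian ideal J(f) in C{s,t} is {s^2, s*t, -s/2 + t^2}; counting standard monomials gives mu = 3. Corank 1: A-series; mu = 3 gives A_3.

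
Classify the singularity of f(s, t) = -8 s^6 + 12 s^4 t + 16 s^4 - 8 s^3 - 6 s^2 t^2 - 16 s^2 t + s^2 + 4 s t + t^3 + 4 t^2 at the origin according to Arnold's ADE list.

A2

The Hessian of f at 0 has rank 1. Corank 1: A-series; mu = 2 gives A_2.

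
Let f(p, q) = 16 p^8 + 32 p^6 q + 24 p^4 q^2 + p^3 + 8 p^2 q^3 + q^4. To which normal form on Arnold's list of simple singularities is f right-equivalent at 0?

E_6

The Hessian of f at 0 has rank 0. Corank 2; j^3 = p^3 is a perfect cube, so E-series; the 4-jet and mu = 6 give E_6.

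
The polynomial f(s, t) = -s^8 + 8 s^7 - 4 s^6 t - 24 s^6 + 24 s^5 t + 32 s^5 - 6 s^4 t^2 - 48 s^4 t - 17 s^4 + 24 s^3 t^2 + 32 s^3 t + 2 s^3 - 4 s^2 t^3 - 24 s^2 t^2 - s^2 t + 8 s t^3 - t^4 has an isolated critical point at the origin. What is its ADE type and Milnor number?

Type D_5, Milnor number mu = 5.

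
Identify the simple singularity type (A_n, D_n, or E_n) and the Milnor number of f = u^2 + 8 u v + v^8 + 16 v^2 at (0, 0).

The Hessian of f at 0 is [[2, 8], [8, 32]] with rank 1, so corank 1. A Groebner basis of the Jacobian ideal J(f) in C{u,v} is {v^7, u + 4*v}; counting standard monomials gives mu = 7. Corank 1: A-series; mu = 7 gives A_7.

Type A_7, Milnor number mu = 7.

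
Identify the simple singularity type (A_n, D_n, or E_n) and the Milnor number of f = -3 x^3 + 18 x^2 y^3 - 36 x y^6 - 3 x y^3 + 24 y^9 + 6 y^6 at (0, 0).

The Hessian of f at 0 has rank 0. Corank 2; j^3 = -3*x^3 is a perfect cube, so E-series; the 4-jet and mu = 7 give E_7.

Type E_7, Milnor number mu = 7.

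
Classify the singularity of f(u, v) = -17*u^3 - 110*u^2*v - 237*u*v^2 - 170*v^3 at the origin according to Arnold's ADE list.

D4

The Hessian of f at 0 has rank 0. Corank 2; j^3 = -(u + 2*v)*(17*u^2 + 76*u*v + 85*v^2) splits into three distinct lines over C (the quadratic factor has nonzero discriminant), so D_4.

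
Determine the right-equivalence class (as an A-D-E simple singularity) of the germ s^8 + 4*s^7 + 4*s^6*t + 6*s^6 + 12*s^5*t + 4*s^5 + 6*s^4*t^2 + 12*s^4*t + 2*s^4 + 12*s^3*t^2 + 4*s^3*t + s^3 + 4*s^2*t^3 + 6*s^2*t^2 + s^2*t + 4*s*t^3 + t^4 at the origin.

D_5

The Hessian of f at 0 has rank 0. Corank 2; j^3 = s^2*(s + t) has shape L^2 M (L != M), so D-series; mu = 5 gives D_5.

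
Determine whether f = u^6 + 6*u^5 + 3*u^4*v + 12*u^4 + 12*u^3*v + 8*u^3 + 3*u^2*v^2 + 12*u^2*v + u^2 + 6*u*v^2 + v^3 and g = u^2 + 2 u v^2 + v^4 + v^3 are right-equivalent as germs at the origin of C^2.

The Hessian of f at 0 has rank 1. Corank 1: A-series; mu = 2 gives A_2. The Hessian of g at 0 has rank 1. Corank 1: A-series; mu = 2 gives A_2. Both have type A_2, hence right-equivalent.

Yes.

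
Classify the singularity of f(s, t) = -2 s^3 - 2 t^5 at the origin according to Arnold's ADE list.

E_8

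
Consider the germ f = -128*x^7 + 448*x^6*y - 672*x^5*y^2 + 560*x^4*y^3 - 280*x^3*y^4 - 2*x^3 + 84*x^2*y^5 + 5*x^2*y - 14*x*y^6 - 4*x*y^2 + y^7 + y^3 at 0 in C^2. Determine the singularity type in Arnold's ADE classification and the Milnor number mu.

Type D_8, Milnor number mu = 8.

The Hessian of f at 0 is [[0, 0], [0, 0]] with rank 0, so corank 2. A Groebner basis of the Jacobian ideal J(f) in C{x,y} is {-x*y/14 + y^6 + y^2/14, x*y^2 - y^3, x^2 - 3*x*y/2 + y^2/2}; counting standard monomials gives mu = 8. Corank 2; j^3 = -(x - y)^2*(2*x - y) has shape L^2 M (L != M), so D-series; mu = 8 gives D_8.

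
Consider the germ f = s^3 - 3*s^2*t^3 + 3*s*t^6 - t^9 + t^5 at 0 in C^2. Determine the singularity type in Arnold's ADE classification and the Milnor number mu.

Type E8, Milnor number mu = 8.

The Hessian of f at 0 has rank 0. Corank 2; j^3 = s^3 is a perfect cube, so E-series; the 5-jet and mu = 8 give E_8.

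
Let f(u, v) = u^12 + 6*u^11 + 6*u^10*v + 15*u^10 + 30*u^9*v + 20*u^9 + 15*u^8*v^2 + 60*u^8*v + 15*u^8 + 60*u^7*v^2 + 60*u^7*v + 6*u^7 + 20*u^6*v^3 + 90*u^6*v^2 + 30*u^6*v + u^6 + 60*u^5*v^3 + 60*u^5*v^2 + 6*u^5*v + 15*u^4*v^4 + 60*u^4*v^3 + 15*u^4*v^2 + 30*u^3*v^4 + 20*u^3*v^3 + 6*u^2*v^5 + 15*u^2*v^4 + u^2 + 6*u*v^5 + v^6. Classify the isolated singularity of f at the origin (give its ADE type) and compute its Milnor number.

Type A_5, Milnor number mu = 5.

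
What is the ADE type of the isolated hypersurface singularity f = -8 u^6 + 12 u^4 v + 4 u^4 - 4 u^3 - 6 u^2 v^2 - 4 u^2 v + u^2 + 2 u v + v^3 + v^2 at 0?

A_2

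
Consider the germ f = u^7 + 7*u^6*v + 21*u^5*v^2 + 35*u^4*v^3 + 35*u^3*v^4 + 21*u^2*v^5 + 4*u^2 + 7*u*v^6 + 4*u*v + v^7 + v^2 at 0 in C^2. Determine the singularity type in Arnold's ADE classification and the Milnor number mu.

Type A6, Milnor number mu = 6.

The Hessian of f at 0 has rank 1. Corank 1: A-series; mu = 6 gives A_6.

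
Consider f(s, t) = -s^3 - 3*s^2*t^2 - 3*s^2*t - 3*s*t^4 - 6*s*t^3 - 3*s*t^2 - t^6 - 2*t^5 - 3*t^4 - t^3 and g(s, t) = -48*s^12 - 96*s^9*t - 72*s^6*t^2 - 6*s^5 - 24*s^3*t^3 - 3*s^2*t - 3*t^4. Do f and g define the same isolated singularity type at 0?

No.

The Hessian of f at 0 has rank 0. Corank 2; j^3 = -(s + t)^3 is a perfect cube, so E-series; the 5-jet and mu = 8 give E_8. The Hessian of g at 0 has rank 0. Corank 2; j^3 = -3*s^2*t has shape L^2 M (L != M), so D-series; mu = 5 gives D_5. f is E_8 but g is D_5, hence not right-equivalent.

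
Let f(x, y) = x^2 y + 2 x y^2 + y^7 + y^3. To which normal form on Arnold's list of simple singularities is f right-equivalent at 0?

D_{8}

The Hessian of f at 0 has rank 0. Corank 2; j^3 = y*(x + y)^2 has shape L^2 M (L != M), so D-series; mu = 8 gives D_8.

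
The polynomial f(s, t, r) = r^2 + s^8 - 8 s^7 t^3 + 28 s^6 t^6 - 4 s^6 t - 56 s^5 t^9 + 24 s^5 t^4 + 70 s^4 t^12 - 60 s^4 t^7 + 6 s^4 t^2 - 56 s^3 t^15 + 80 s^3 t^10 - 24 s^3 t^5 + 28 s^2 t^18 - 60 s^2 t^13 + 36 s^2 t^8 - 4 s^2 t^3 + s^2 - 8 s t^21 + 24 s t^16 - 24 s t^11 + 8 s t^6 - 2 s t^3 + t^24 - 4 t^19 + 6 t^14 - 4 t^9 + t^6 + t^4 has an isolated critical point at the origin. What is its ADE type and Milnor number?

The Hessian of f at 0 has rank 2. Corank 1: A-series; mu = 3 gives A_3.

Type A3, Milnor number mu = 3.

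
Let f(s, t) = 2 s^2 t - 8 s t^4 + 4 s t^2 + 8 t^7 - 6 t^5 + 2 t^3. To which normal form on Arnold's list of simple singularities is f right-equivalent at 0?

D_6

The Hessian of f at 0 is [[0, 0], [0, 0]] with rank 0, so corank 2. A Groebner basis of the Jacobian ideal J(f) in C{s,t} is {-s*t/2 + t^4 - t^2/2, s*t^2 + t^3, s^2 + 9*s*t/2 + 7*t^2/2}; counting standard monomials gives mu = 6. Corank 2; j^3 = 2*t*(s + t)^2 has shape L^2 M (L != M), so D-series; mu = 6 gives D_6.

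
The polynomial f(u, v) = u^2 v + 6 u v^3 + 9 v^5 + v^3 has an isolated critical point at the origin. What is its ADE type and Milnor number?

Type D_{4}, Milnor number mu = 4.

The Hessian of f at 0 is [[0, 0], [0, 0]] with rank 0, so corank 2. A Groebner basis of the Jacobian ideal J(f) in C{u,v} is {v^3, u^2 + 3*v^2, u*v}; counting standard monomials gives mu = 4. Corank 2; j^3 = v*(u^2 + v^2) splits into three distinct lines over C (the quadratic factor has nonzero discriminant), so D_4.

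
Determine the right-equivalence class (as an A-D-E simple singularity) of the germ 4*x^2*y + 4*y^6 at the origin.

The Hessian of f at 0 has rank 0. Corank 2; j^3 = 4*x^2*y has shape L^2 M (L != M), so D-series; mu = 7 gives D_7.

D_7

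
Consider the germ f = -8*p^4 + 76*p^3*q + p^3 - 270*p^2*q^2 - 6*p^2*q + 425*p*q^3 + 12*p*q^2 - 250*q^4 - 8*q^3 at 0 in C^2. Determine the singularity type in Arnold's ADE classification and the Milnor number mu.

Type E_{7}, Milnor number mu = 7.

The Hessian of f at 0 has rank 0. Corank 2; j^3 = (p - 2*q)^3 is a perfect cube, so E-series; the 4-jet and mu = 7 give E_7.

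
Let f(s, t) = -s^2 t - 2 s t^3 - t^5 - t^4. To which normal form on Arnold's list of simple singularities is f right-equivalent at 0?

D_{5}

The Hessian of f at 0 has rank 0. Corank 2; j^3 = -s^2*t has shape L^2 M (L != M), so D-series; mu = 5 gives D_5.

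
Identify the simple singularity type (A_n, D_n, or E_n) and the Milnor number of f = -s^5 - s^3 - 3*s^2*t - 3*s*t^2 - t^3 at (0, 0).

Type E_{8}, Milnor number mu = 8.

The Hessian of f at 0 has rank 0. Corank 2; j^3 = -(s + t)^3 is a perfect cube, so E-series; the 5-jet and mu = 8 give E_8.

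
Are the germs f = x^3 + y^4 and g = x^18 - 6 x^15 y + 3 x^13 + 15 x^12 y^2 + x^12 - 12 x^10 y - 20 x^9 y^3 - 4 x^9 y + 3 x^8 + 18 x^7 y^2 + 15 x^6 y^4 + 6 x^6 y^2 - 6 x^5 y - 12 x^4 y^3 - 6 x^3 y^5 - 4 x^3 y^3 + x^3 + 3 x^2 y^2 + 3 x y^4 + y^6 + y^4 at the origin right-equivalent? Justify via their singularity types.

The Hessian of f at 0 is [[0, 0], [0, 0]] with rank 0, so corank 2. A Groebner basis of the Jacobian ideal J(f) in C{x,y} is {y^3, x^2}; counting standard monomials gives mu = 6. Corank 2; j^3 = x^3 is a perfect cube, so E-series; the 4-jet and mu = 6 give E_6. The Hessian of g at 0 is [[0, 0], [0, 0]] with rank 0, so corank 2. A Groebner basis of the Jacobian ideal J(g) in C{x,y} is {x^3, x^2*y, x^2/2 + x*y^2, y^3}; counting standard monomials gives mu = 6. Corank 2; j^3 = x^3 is a perfect cube, so E-series; the 4-jet and mu = 6 give E_6. Both have type E_6, hence right-equivalent.

Yes.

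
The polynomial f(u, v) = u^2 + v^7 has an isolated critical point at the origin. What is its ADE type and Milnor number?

Type A_6, Milnor number mu = 6.

The Hessian of f at 0 has rank 1. Corank 1: A-series; mu = 6 gives A_6.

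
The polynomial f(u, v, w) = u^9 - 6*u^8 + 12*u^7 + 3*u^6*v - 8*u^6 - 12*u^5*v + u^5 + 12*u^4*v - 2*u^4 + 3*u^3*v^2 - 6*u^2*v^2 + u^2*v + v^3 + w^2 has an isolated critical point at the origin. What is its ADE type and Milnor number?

Type D_{4}, Milnor number mu = 4.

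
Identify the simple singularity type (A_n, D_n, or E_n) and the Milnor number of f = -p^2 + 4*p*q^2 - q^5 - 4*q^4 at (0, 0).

Type A_{4}, Milnor number mu = 4.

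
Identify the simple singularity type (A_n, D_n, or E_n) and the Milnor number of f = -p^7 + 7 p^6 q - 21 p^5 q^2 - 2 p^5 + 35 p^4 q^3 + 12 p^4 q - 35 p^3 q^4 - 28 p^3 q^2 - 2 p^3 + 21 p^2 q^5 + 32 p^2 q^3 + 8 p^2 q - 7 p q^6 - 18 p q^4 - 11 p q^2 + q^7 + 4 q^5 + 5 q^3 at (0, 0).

Type D_4, Milnor number mu = 4.

The Hessian of f at 0 is [[0, 0], [0, 0]] with rank 0, so corank 2. A Groebner basis of the Jacobian ideal J(f) in C{p,q} is {q^3, p^2 + q^2/2, p*q - q^2/2}; counting standard monomials gives mu = 4. Corank 2; j^3 = -(p - q)*(2*p^2 - 6*p*q + 5*q^2) splits into three distinct lines over C (the quadratic factor has nonzero discriminant), so D_4.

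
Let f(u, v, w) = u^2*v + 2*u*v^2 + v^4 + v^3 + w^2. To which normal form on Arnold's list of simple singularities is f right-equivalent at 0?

The Hessian of f at 0 has rank 1. Corank 2; j^3 = v*(u + v)^2 has shape L^2 M (L != M), so D-series; mu = 5 gives D_5.

D_5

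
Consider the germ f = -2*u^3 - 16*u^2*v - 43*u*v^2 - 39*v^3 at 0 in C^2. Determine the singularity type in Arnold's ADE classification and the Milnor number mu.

Type D4, Milnor number mu = 4.

The Hessian of f at 0 is [[0, 0], [0, 0]] with rank 0, so corank 2. A Groebner basis of the Jacobian ideal J(f) in C{u,v} is {v^3, u^2 - 23*v^2/2, u*v + 7*v^2/2}; counting standard monomials gives mu = 4. Corank 2; j^3 = -(u + 3*v)*(2*u^2 + 10*u*v + 13*v^2) splits into three distinct lines over C (the quadratic factor has nonzero discriminant), so D_4.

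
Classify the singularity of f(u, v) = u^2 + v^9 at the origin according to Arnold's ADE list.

The Hessian of f at 0 is [[2, 0], [0, 0]] with rank 1, so corank 1. A Groebner basis of the Jacobian ideal J(f) in C{u,v} is {v^8, u}; counting standard monomials gives mu = 8. Corank 1: A-series; mu = 8 gives A_8.

A_{8}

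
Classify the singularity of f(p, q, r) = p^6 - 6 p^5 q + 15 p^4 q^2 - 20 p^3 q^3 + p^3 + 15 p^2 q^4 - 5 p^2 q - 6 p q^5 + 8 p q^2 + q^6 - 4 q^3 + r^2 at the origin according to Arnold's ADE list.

D7

The Hessian of f at 0 has rank 1. Corank 2; j^3 = (p - 2*q)^2*(p - q) has shape L^2 M (L != M), so D-series; mu = 7 gives D_7.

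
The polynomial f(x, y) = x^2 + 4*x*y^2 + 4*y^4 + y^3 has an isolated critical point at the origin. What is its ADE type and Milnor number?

The Hessian of f at 0 has rank 1. Corank 1: A-series; mu = 2 gives A_2.

Type A_{2}, Milnor number mu = 2.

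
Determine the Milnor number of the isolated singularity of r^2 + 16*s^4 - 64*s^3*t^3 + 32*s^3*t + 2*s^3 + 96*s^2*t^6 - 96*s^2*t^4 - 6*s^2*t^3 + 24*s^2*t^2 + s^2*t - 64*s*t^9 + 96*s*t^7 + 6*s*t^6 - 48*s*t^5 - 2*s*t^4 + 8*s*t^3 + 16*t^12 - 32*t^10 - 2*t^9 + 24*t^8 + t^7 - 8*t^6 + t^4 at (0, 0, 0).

5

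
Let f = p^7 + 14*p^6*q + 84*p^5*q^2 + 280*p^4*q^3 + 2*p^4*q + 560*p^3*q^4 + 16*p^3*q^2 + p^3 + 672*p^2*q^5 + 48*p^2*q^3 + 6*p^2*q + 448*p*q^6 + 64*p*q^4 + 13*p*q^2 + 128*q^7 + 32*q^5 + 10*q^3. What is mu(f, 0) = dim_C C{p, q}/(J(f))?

The Hessian of f at 0 has rank 0. Corank 2; j^3 = (p + 2*q)*(p^2 + 4*p*q + 5*q^2) splits into three distinct lines over C (the quadratic factor has nonzero discriminant), so D_4.

4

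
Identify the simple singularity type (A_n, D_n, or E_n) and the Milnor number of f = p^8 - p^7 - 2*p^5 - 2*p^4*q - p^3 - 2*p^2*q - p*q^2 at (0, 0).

Type D_{9}, Milnor number mu = 9.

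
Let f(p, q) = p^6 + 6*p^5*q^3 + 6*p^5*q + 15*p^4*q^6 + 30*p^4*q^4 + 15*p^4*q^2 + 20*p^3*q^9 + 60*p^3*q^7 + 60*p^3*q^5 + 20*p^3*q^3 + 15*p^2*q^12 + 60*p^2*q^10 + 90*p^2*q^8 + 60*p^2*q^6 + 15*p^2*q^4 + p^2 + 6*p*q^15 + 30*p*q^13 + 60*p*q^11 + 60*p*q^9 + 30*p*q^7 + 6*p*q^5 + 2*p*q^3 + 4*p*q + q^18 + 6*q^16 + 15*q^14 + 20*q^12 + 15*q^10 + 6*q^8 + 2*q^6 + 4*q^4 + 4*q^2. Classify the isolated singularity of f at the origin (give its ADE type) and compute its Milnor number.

Type A_5, Milnor number mu = 5.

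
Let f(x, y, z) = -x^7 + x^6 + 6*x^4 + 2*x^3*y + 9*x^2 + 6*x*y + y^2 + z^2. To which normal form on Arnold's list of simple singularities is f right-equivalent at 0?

A6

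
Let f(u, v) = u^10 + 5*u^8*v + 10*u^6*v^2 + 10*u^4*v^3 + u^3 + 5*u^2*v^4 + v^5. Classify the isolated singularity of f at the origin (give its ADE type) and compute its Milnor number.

Type E8, Milnor number mu = 8.

The Hessian of f at 0 has rank 0. Corank 2; j^3 = u^3 is a perfect cube, so E-series; the 5-jet and mu = 8 give E_8.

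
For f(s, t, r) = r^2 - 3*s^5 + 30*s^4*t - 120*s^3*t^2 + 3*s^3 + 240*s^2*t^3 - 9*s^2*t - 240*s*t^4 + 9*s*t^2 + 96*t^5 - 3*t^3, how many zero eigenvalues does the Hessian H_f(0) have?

Hessian at 0 has rank 1.

2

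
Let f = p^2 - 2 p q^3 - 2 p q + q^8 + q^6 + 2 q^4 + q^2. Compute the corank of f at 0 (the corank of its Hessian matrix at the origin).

1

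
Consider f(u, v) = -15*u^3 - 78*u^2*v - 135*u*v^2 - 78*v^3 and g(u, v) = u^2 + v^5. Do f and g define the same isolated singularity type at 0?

No.

The Hessian of f at 0 has rank 0. Corank 2; j^3 = -3*(u + 2*v)*(5*u^2 + 16*u*v + 13*v^2) splits into three distinct lines over C (the quadratic factor has nonzero discriminant), so D_4. The Hessian of g at 0 has rank 1. Corank 1: A-series; mu = 4 gives A_4. f is D_4 but g is A_4, hence not right-equivalent.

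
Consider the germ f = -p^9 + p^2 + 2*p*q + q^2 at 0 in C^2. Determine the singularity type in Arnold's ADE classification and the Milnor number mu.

The Hessian of f at 0 is [[2, 2], [2, 2]] with rank 1, so corank 1. A Groebner basis of the Jacobian ideal J(f) in C{p,q} is {q^8, p + q}; counting standard monomials gives mu = 8. Corank 1: A-series; mu = 8 gives A_8.

Type A_{8}, Milnor number mu = 8.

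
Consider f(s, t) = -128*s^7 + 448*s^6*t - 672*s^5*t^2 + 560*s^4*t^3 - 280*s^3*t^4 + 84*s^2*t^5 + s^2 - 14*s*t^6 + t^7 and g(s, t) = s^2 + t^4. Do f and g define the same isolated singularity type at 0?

No.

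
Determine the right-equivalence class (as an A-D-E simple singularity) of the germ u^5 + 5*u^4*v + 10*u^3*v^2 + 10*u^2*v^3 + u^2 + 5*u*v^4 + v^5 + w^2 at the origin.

The Hessian of f at 0 is [[2, 0, 0], [0, 0, 0], [0, 0, 2]] with rank 2, so corank 1. A Groebner basis of the Jacobian ideal J(f) in C{u,v,w} is {v^4, u, w}; counting standard monomials gives mu = 4. Corank 1: A-series; mu = 4 gives A_4.

A_4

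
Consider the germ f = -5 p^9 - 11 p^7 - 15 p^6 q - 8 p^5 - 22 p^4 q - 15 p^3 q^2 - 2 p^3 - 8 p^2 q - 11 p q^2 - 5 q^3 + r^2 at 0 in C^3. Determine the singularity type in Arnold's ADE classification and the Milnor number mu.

Type D_4, Milnor number mu = 4.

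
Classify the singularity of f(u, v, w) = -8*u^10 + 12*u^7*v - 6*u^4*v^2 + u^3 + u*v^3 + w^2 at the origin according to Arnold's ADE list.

E_{7}

The Hessian of f at 0 is [[0, 0, 0], [0, 0, 0], [0, 0, 2]] with rank 1, so corank 2. A Groebner basis of the Jacobian ideal J(f) in C{u,v,w} is {u^3, u*v^2, 3*u^2 + v^3, w}; counting standard monomials gives mu = 7. Corank 2; j^3 = u^3 is a perfect cube, so E-series; the 4-jet and mu = 7 give E_7.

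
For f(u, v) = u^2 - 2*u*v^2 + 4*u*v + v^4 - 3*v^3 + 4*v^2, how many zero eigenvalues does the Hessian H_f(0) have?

Hessian at 0 has rank 1.

1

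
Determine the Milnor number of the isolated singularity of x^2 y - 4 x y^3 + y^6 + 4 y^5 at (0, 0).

7

The Hessian of f at 0 is [[0, 0], [0, 0]] with rank 0, so corank 2. A Groebner basis of the Jacobian ideal J(f) in C{x,y} is {x^3, x^2*y + 2*x^2/3 - 4*x*y^2/3, -x*y/2 + y^3}; counting standard monomials gives mu = 7. Corank 2; j^3 = x^2*y has shape L^2 M (L != M), so D-series; mu = 7 gives D_7.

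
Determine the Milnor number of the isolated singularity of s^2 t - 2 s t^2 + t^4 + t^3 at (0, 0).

The Hessian of f at 0 is [[0, 0], [0, 0]] with rank 0, so corank 2. A Groebner basis of the Jacobian ideal J(f) in C{s,t} is {s^3 + s^2/4 - t^2/4, s^2/4 + t^3 - t^2/4, s*t - t^2}; counting standard monomials gives mu = 5. Corank 2; j^3 = t*(s - t)^2 has shape L^2 M (L != M), so D-series; mu = 5 gives D_5.

5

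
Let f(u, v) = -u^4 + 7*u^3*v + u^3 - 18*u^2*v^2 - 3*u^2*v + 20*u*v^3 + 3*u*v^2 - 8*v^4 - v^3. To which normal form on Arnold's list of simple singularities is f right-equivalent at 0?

E_{7}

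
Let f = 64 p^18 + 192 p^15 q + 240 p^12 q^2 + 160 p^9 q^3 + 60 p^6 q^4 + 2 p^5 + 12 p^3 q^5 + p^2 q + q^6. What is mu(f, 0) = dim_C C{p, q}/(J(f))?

7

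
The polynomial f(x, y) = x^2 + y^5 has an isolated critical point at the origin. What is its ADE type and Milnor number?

Type A4, Milnor number mu = 4.

The Hessian of f at 0 has rank 1. Corank 1: A-series; mu = 4 gives A_4.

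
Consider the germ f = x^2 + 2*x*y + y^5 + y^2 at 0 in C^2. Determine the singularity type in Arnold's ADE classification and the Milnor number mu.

Type A_{4}, Milnor number mu = 4.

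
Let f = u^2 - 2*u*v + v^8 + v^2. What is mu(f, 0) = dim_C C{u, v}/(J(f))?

The Hessian of f at 0 is [[2, -2], [-2, 2]] with rank 1, so corank 1. A Groebner basis of the Jacobian ideal J(f) in C{u,v} is {v^7, u - v}; counting standard monomials gives mu = 7. Corank 1: A-series; mu = 7 gives A_7.

7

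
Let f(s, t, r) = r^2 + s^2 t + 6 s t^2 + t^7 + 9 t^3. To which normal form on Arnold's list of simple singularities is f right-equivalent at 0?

The Hessian of f at 0 has rank 1. Corank 2; j^3 = t*(s + 3*t)^2 has shape L^2 M (L != M), so D-series; mu = 8 gives D_8.

D_8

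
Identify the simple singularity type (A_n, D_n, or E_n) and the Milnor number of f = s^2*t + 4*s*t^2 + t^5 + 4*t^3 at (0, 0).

Type D6, Milnor number mu = 6.

The Hessian of f at 0 is [[0, 0], [0, 0]] with rank 0, so corank 2. A Groebner basis of the Jacobian ideal J(f) in C{s,t} is {s^2/5 + t^4 - 4*t^2/5, s^3 + 8*t^3, s*t + 2*t^2}; counting standard monomials gives mu = 6. Corank 2; j^3 = t*(s + 2*t)^2 has shape L^2 M (L != M), so D-series; mu = 6 gives D_6.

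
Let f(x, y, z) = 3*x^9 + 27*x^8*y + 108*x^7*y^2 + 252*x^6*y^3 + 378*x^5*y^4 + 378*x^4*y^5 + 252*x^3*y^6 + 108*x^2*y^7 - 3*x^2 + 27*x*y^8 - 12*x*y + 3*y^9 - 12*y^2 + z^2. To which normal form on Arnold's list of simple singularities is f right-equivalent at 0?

A_8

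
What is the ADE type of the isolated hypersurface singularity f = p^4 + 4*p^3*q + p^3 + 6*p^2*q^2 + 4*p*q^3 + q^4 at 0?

The Hessian of f at 0 is [[0, 0], [0, 0]] with rank 0, so corank 2. A Groebner basis of the Jacobian ideal J(f) in C{p,q} is {q^4, p*q^2 + q^3/3, p^2}; counting standard monomials gives mu = 6. Corank 2; j^3 = p^3 is a perfect cube, so E-series; the 4-jet and mu = 6 give E_6.

E_{6}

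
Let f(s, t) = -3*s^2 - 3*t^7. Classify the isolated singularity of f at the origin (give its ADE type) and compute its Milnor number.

The Hessian of f at 0 has rank 1. Corank 1: A-series; mu = 6 gives A_6.

Type A_6, Milnor number mu = 6.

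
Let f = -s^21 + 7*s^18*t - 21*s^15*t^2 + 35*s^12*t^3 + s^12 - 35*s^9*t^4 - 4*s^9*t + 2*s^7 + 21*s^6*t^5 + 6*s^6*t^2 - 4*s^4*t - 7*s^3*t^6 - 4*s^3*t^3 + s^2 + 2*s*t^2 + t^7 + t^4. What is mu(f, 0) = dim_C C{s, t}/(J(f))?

The Hessian of f at 0 has rank 1. Corank 1: A-series; mu = 6 gives A_6.

6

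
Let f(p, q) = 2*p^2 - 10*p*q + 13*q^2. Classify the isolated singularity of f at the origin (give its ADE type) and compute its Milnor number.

Type A1, Milnor number mu = 1.

The Hessian of f at 0 has rank 2. Corank 0: nondegenerate Morse point, so A_1.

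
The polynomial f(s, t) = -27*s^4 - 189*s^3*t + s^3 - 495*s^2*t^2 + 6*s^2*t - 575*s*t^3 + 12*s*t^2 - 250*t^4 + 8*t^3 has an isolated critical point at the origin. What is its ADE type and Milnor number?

Type E_7, Milnor number mu = 7.

The Hessian of f at 0 has rank 0. Corank 2; j^3 = (s + 2*t)^3 is a perfect cube, so E-series; the 4-jet and mu = 7 give E_7.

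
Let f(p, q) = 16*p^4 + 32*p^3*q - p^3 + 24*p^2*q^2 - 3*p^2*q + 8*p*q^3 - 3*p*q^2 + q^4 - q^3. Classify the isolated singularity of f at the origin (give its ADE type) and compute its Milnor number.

Type E6, Milnor number mu = 6.

The Hessian of f at 0 has rank 0. Corank 2; j^3 = -(p + q)^3 is a perfect cube, so E-series; the 4-jet and mu = 6 give E_6.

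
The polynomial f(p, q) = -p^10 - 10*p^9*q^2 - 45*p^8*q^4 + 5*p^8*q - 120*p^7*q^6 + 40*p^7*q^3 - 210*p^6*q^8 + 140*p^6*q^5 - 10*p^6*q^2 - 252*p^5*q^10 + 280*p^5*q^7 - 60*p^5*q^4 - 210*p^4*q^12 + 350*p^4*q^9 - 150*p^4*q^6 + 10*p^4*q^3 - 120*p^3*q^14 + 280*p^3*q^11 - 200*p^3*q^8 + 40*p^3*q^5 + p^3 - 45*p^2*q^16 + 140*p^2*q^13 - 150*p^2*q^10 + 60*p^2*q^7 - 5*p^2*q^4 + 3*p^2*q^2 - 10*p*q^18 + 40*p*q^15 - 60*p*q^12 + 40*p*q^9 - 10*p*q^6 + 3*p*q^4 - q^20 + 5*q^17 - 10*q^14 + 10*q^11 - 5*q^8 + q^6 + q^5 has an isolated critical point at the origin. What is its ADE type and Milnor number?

Type E_8, Milnor number mu = 8.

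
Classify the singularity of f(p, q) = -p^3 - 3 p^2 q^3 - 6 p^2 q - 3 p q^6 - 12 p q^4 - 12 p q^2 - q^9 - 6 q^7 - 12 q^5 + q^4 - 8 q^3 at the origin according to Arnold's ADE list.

The Hessian of f at 0 has rank 0. Corank 2; j^3 = -(p + 2*q)^3 is a perfect cube, so E-series; the 4-jet and mu = 6 give E_6.

E6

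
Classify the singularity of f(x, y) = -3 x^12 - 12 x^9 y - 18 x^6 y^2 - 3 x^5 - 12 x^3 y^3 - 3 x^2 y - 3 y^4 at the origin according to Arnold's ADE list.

The Hessian of f at 0 is [[0, 0], [0, 0]] with rank 0, so corank 2. A Groebner basis of the Jacobian ideal J(f) in C{x,y} is {x^3, x^2/4 + y^3, x*y}; counting standard monomials gives mu = 5. Corank 2; j^3 = -3*x^2*y has shape L^2 M (L != M), so D-series; mu = 5 gives D_5.

D_5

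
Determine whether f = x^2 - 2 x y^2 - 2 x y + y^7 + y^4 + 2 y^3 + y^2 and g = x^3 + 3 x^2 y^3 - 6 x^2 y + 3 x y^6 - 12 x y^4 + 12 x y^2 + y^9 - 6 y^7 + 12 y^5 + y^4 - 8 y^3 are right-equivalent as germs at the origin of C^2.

No.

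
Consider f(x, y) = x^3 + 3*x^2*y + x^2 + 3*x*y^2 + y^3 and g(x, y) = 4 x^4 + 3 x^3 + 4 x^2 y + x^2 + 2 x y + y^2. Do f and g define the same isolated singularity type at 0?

Yes.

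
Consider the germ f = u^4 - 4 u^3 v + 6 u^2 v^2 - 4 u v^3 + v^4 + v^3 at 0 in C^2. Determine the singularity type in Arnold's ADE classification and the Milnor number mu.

Type E6, Milnor number mu = 6.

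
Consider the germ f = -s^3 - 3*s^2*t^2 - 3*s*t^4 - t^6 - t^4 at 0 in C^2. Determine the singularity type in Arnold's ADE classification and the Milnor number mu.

The Hessian of f at 0 has rank 0. Corank 2; j^3 = -s^3 is a perfect cube, so E-series; the 4-jet and mu = 6 give E_6.

Type E_{6}, Milnor number mu = 6.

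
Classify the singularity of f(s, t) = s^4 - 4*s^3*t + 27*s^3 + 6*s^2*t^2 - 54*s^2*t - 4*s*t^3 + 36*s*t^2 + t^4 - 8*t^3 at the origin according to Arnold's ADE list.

E_6

The Hessian of f at 0 has rank 0. Corank 2; j^3 = (3*s - 2*t)^3 is a perfect cube, so E-series; the 4-jet and mu = 6 give E_6.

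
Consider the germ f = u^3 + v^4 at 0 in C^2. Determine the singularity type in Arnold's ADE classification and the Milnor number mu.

Type E6, Milnor number mu = 6.

The Hessian of f at 0 has rank 0. Corank 2; j^3 = u^3 is a perfect cube, so E-series; the 4-jet and mu = 6 give E_6.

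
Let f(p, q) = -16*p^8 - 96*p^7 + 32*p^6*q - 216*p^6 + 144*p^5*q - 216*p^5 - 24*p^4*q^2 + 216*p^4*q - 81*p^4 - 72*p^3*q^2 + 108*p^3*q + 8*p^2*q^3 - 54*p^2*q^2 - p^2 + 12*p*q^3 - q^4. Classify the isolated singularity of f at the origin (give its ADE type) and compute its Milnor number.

The Hessian of f at 0 has rank 1. Corank 1: A-series; mu = 3 gives A_3.

Type A_3, Milnor number mu = 3.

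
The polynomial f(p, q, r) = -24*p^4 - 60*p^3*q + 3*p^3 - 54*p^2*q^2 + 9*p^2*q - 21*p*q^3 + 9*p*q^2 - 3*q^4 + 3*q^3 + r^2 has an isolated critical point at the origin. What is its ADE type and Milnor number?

Type E_{7}, Milnor number mu = 7.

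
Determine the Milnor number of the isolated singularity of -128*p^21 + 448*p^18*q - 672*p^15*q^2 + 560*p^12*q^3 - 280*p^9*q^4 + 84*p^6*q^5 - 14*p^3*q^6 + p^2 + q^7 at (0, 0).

The Hessian of f at 0 has rank 1. Corank 1: A-series; mu = 6 gives A_6.

6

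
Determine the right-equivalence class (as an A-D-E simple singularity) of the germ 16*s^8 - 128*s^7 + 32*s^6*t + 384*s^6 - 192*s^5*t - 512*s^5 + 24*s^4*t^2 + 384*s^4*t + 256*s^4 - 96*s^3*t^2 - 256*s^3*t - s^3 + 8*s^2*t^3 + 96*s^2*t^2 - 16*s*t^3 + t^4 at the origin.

E_6

The Hessian of f at 0 is [[0, 0], [0, 0]] with rank 0, so corank 2. A Groebner basis of the Jacobian ideal J(f) in C{s,t} is {t^4, s*t^2 - t^3/12, s^2}; counting standard monomials gives mu = 6. Corank 2; j^3 = -s^3 is a perfect cube, so E-series; the 4-jet and mu = 6 give E_6.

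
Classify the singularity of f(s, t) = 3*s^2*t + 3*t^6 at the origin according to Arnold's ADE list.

D7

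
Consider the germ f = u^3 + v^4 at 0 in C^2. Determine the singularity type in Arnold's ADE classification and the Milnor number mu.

The Hessian of f at 0 has rank 0. Corank 2; j^3 = u^3 is a perfect cube, so E-series; the 4-jet and mu = 6 give E_6.

Type E6, Milnor number mu = 6.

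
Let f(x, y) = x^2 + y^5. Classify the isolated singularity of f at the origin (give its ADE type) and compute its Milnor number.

Type A4, Milnor number mu = 4.

The Hessian of f at 0 is [[2, 0], [0, 0]] with rank 1, so corank 1. A Groebner basis of the Jacobian ideal J(f) in C{x,y} is {y^4, x}; counting standard monomials gives mu = 4. Corank 1: A-series; mu = 4 gives A_4.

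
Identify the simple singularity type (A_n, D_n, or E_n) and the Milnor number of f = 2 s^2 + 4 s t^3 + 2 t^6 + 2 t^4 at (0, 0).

Type A_3, Milnor number mu = 3.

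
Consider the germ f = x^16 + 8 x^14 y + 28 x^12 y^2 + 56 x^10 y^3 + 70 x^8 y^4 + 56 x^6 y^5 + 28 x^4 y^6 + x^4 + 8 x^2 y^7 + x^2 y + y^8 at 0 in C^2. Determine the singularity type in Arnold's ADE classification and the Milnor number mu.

The Hessian of f at 0 is [[0, 0], [0, 0]] with rank 0, so corank 2. A Groebner basis of the Jacobian ideal J(f) in C{x,y} is {x^2/8 + y^7, x^3, x*y}; counting standard monomials gives mu = 9. Corank 2; j^3 = x^2*y has shape L^2 M (L != M), so D-series; mu = 9 gives D_9.

Type D9, Milnor number mu = 9.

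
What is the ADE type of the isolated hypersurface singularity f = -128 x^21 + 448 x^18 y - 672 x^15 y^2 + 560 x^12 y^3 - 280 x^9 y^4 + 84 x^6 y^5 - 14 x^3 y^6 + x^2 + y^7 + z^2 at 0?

The Hessian of f at 0 has rank 2. Corank 1: A-series; mu = 6 gives A_6.

A6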